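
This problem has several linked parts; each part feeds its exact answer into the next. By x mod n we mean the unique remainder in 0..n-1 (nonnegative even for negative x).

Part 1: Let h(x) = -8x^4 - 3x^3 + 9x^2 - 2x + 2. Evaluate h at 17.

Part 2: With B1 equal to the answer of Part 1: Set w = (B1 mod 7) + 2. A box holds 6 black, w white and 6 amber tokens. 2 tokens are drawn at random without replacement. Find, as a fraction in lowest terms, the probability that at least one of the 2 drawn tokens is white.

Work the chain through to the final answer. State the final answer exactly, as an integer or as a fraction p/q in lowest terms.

62/95

Part 1: -8*(17)^4 - 3*(17)^3 + 9*(17)^2 - 2*(17)^1 + 2 = (-668168) + (-14739) + (2601) + (-34) + (2) = -680338; answer -680338
Part 2: B1 = -680338; w = 8; total draws C(20,2) = 190; complement C(12,2) = 66; favorable 190 - 66 = 124; P = 62/95; answer 62/95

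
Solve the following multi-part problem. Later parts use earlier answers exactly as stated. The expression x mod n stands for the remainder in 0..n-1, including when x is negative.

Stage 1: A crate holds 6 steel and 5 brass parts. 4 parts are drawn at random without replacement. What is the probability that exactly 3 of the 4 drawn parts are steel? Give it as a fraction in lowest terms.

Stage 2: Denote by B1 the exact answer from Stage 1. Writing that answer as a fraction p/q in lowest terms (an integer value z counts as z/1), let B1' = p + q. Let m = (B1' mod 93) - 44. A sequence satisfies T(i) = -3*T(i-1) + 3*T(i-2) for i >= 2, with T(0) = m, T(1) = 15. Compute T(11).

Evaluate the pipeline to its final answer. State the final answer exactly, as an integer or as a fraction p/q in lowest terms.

8016084

Stage 1: total draws C(11,4) = 330; favorable C(6,3)*C(5,1) = 100; P = 10/33; answer 10/33
Stage 2: B1 = 10/33; threaded value p + q = 43; m = -1; T(2) = -3*(15) + 3*(-1) = -48; iterating: T(2)=-48, T(3)=189, T(4)=-711, T(5)=2700, T(6)=-10233, T(7)=38799, T(8)=-147096, T(9)=557685, T(10)=-2114343, T(11)=8016084; answer 8016084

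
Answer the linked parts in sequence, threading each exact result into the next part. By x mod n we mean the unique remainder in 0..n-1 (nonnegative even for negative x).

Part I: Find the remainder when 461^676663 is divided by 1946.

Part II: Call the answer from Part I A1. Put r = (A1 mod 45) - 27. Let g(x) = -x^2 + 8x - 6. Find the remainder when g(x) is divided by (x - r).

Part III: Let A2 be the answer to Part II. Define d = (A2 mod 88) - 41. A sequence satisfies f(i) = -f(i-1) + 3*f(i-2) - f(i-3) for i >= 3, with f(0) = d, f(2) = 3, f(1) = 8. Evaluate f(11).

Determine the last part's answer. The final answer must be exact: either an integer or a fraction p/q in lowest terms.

Part I: squarings mod 1946: 461^1=461, 461^2=407, 461^4=239, 461^8=687, 461^16=1037, 461^32=1177, 461^64=1723, 461^128=1079, 461^256=533, 461^512=1919, 461^1024=729, 461^2048=183, 461^4096=407, 461^8192=239, 461^16384=687, 461^32768=1037, 461^65536=1177, 461^131072=1723, 461^262144=1079, 461^524288=533; 461^676663 = 461^1 * 461^2 * 461^4 * 461^16 * 461^32 * 461^256 * 461^512 * 461^4096 * 461^16384 * 461^131072 * 461^524288 = 811 (mod 1946); answer 811
Part II: A1 = 811; r = -26; remainder = value at the root: -1*(-26)^2 + 8*(-26)^1 - 6 = (-676) + (-208) + (-6) = -890; answer -890
Part III: A2 = -890; d = 37; f(3) = -1*(3) + 3*(8) - 1*(37) = -16; iterating: f(3)=-16, f(4)=17, f(5)=-68, f(6)=135, f(7)=-356, f(8)=829, f(9)=-2032, f(10)=4875, f(11)=-11800; answer -11800

-11800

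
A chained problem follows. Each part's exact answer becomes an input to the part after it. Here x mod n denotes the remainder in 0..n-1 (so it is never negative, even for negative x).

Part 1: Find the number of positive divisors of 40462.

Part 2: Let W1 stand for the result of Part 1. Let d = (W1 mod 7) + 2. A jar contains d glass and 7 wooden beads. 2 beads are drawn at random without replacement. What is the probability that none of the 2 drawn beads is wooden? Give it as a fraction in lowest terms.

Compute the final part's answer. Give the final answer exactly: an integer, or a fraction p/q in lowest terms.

5/26

Part 1: 40462 = 2 * 20231; number of divisors = (1+1) * (1+1) = 4; answer 4
Part 2: W1 = 4; d = 6; total draws C(13,2) = 78; favorable C(6,2) = 15; P = 5/26; answer 5/26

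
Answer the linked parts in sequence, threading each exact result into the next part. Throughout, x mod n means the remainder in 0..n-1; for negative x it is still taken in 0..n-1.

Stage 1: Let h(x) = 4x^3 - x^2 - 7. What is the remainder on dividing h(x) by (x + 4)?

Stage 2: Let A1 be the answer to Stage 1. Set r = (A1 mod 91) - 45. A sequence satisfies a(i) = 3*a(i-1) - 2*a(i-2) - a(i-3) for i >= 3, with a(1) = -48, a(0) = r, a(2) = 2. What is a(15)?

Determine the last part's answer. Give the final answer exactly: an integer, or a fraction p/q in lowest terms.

-168848

Stage 1: remainder = value at the root: 4*(-4)^3 - 1*(-4)^2 - 7 = (-256) + (-16) + (-7) = -279; answer -279
Stage 2: A1 = -279; r = 40; a(3) = 3*(2) - 2*(-48) - 1*(40) = 62; iterating: a(3)=62, a(4)=230, a(5)=564, a(6)=1170, a(7)=2152, a(8)=3552, a(9)=5182, a(10)=6290, a(11)=4954, a(12)=-2900, a(13)=-24898, a(14)=-73848, a(15)=-168848; answer -168848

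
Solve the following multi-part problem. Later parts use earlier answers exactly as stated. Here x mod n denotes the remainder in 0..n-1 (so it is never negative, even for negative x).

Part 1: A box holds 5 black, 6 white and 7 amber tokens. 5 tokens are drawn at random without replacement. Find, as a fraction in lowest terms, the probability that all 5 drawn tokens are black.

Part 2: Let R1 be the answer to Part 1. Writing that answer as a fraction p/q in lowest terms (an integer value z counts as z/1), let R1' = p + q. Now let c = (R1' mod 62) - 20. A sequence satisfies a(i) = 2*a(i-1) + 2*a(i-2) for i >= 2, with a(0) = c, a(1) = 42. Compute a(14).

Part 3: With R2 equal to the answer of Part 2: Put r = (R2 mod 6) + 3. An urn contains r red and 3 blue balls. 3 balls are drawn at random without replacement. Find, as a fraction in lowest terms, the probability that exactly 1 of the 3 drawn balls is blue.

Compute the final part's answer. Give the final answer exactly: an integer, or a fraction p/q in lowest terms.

Part 1: total draws C(18,5) = 8568; favorable C(5,5) = 1; P = 1/8568; answer 1/8568
Part 2: R1 = 1/8568; threaded value p + q = 8569; c = -7; a(2) = 2*(42) + 2*(-7) = 70; iterating: a(2)=70, a(3)=224, a(4)=588, a(5)=1624, a(6)=4424, a(7)=12096, a(8)=33040, a(9)=90272, a(10)=246624, a(11)=673792, a(12)=1840832, a(13)=5029248, a(14)=13740160; answer 13740160
Part 3: R2 = 13740160; r = 7; total draws C(10,3) = 120; favorable C(3,1)*C(7,2) = 63; P = 21/40; answer 21/40

21/40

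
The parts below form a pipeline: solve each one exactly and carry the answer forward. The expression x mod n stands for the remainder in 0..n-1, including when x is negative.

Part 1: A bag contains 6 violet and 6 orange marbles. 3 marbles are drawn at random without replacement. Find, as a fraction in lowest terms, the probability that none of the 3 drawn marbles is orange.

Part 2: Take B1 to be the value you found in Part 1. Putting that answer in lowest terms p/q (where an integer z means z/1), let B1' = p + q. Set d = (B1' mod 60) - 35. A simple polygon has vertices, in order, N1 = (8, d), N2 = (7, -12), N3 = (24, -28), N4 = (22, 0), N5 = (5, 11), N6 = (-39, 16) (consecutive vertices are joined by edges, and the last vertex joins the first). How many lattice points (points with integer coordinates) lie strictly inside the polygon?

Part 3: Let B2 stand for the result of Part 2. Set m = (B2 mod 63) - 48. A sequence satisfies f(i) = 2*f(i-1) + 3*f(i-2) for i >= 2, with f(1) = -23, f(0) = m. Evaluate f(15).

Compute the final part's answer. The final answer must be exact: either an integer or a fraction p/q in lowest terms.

Part 1: total draws C(12,3) = 220; favorable C(6,3) = 20; P = 1/11; answer 1/11
Part 2: B1 = 1/11; threaded value p + q = 12; d = -23; cross terms: (8*-12 - 7*-23)=65, (7*-28 - 24*-12)=92, (24*0 - 22*-28)=616, (22*11 - 5*0)=242, (5*16 - -39*11)=509, (-39*-23 - 8*16)=769; twice the area = |2293| = 2293; area = 2293/2; boundary points = 1 + 1 + 2 + 1 + 1 + 1 = 7; strictly interior points = area - boundary/2 + 1 = 1144; answer 1144
Part 3: B2 = 1144; m = -38; f(2) = 2*(-23) + 3*(-38) = -160; iterating: f(2)=-160, f(3)=-389, f(4)=-1258, f(5)=-3683, f(6)=-11140, f(7)=-33329, f(8)=-100078, f(9)=-300143, f(10)=-900520, f(11)=-2701469, f(12)=-8104498, f(13)=-24313403, f(14)=-72940300, f(15)=-218820809; answer -218820809

-218820809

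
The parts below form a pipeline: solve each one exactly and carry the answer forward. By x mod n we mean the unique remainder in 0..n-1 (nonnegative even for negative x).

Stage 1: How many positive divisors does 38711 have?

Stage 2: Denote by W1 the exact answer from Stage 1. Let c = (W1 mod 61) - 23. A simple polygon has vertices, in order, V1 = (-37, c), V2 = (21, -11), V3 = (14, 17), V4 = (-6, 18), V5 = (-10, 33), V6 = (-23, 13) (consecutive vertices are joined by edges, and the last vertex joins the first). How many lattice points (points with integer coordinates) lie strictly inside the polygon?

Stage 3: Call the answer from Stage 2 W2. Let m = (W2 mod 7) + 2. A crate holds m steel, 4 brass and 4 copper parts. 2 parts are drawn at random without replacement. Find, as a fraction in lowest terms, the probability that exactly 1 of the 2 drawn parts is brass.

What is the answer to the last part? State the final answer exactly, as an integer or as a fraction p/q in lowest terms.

Stage 1: 38711 is prime, so its only divisors are 1 and 38711; count = 2; answer 2
Stage 2: W1 = 2; c = -21; cross terms: (-37*-11 - 21*-21)=848, (21*17 - 14*-11)=511, (14*18 - -6*17)=354, (-6*33 - -10*18)=-18, (-10*13 - -23*33)=629, (-23*-21 - -37*13)=964; twice the area = |3288| = 3288; area = 1644; boundary points = 2 + 7 + 1 + 1 + 1 + 2 = 14; strictly interior points = area - boundary/2 + 1 = 1638; answer 1638
Stage 3: W2 = 1638; m = 2; total draws C(10,2) = 45; favorable C(4,1)*C(6,1) = 24; P = 8/15; answer 8/15

8/15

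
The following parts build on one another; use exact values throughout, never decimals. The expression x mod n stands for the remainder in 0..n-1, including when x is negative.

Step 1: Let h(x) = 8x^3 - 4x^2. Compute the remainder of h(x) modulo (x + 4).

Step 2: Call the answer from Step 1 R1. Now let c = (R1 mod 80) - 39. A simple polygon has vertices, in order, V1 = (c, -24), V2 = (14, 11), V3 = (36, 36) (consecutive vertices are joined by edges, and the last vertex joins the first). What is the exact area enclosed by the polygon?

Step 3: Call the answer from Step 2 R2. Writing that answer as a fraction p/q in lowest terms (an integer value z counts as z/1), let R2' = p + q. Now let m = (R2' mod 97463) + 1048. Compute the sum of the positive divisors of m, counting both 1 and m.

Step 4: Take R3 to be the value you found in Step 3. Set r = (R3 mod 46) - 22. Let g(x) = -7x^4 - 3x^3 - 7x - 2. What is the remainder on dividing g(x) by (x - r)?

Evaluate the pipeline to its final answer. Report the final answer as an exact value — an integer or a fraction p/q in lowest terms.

Step 1: remainder = value at the root: 8*(-4)^3 - 4*(-4)^2 = (-512) + (-64) = -576; answer -576
Step 2: R1 = -576; c = 25; cross terms: (25*11 - 14*-24)=611, (14*36 - 36*11)=108, (36*-24 - 25*36)=-1764; twice the area = |-1045| = 1045; area = 1045/2; answer 1045/2
Step 3: R2 = 1045/2; threaded value p + q = 1047; m = 2095; 2095 = 5 * 419; sigma = (1 + 5) * (1 + 419) = 6 * 420 = 2520; answer 2520
Step 4: R3 = 2520; r = 14; remainder = value at the root: -7*(14)^4 - 3*(14)^3 - 7*(14)^1 - 2 = (-268912) + (-8232) + (-98) + (-2) = -277244; answer -277244

-277244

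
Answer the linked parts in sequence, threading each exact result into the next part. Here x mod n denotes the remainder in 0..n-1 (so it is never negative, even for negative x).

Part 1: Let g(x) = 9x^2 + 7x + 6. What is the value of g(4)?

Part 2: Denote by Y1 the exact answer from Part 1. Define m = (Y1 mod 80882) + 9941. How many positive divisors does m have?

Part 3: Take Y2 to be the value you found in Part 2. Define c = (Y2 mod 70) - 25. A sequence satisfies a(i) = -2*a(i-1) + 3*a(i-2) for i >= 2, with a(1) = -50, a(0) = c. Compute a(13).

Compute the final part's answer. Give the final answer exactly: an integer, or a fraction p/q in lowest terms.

-11558870

Part 1: 9*(4)^2 + 7*(4)^1 + 6 = (144) + (28) + (6) = 178; answer 178
Part 2: Y1 = 178; m = 10119; 10119 = 3 * 3373; number of divisors = (1+1) * (1+1) = 4; answer 4
Part 3: Y2 = 4; c = -21; a(2) = -2*(-50) + 3*(-21) = 37; iterating: a(2)=37, a(3)=-224, a(4)=559, a(5)=-1790, a(6)=5257, a(7)=-15884, a(8)=47539, a(9)=-142730, a(10)=428077, a(11)=-1284344, a(12)=3852919, a(13)=-11558870; answer -11558870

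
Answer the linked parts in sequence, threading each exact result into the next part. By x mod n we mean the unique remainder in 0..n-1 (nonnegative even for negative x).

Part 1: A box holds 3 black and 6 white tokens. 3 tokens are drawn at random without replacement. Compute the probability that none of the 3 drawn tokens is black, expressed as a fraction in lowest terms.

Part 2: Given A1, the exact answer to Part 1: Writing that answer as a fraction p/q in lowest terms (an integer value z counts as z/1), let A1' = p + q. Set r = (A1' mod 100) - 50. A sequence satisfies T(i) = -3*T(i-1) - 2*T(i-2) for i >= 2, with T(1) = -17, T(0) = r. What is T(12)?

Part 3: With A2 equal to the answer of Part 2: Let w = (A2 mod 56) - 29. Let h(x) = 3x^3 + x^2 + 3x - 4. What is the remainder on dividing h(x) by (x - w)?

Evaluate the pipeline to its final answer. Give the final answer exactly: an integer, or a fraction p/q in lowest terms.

Part 1: total draws C(9,3) = 84; favorable C(6,3) = 20; P = 5/21; answer 5/21
Part 2: A1 = 5/21; threaded value p + q = 26; r = -24; T(2) = -3*(-17) - 2*(-24) = 99; iterating: T(2)=99, T(3)=-263, T(4)=591, T(5)=-1247, T(6)=2559, T(7)=-5183, T(8)=10431, T(9)=-20927, T(10)=41919, T(11)=-83903, T(12)=167871; answer 167871
Part 3: A2 = 167871; w = 10; remainder = value at the root: 3*(10)^3 + 1*(10)^2 + 3*(10)^1 - 4 = (3000) + (100) + (30) + (-4) = 3126; answer 3126

3126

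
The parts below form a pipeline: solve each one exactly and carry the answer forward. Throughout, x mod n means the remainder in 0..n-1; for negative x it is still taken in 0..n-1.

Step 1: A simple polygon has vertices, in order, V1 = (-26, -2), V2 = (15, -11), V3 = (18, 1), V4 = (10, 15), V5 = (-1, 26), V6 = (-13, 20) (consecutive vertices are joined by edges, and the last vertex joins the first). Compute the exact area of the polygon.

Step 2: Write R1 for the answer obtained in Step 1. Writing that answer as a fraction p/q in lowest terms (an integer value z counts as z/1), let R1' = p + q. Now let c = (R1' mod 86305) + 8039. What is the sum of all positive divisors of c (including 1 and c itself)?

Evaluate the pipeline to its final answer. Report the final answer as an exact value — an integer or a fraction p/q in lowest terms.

15764

Step 1: cross terms: (-26*-11 - 15*-2)=316, (15*1 - 18*-11)=213, (18*15 - 10*1)=260, (10*26 - -1*15)=275, (-1*20 - -13*26)=318, (-13*-2 - -26*20)=546; twice the area = |1928| = 1928; area = 964; answer 964
Step 2: R1 = 964; threaded value p + q = 965; c = 9004; 9004 = 2^2 * 2251; sigma = (1 + 2 + 4) * (1 + 2251) = 7 * 2252 = 15764; answer 15764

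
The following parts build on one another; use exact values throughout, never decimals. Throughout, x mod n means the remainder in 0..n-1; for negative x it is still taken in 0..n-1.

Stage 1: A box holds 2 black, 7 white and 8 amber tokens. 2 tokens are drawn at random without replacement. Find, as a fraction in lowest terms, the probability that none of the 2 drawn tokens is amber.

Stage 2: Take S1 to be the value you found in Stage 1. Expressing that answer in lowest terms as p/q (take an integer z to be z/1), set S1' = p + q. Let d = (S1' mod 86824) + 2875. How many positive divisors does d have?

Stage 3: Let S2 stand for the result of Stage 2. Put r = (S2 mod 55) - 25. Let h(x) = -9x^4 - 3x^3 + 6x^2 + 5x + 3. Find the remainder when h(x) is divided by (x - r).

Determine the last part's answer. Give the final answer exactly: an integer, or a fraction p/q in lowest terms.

Stage 1: total draws C(17,2) = 136; favorable C(9,2) = 36; P = 9/34; answer 9/34
Stage 2: S1 = 9/34; threaded value p + q = 43; d = 2918; 2918 = 2 * 1459; number of divisors = (1+1) * (1+1) = 4; answer 4
Stage 3: S2 = 4; r = -21; remainder = value at the root: -9*(-21)^4 - 3*(-21)^3 + 6*(-21)^2 + 5*(-21)^1 + 3 = (-1750329) + (27783) + (2646) + (-105) + (3) = -1720002; answer -1720002

-1720002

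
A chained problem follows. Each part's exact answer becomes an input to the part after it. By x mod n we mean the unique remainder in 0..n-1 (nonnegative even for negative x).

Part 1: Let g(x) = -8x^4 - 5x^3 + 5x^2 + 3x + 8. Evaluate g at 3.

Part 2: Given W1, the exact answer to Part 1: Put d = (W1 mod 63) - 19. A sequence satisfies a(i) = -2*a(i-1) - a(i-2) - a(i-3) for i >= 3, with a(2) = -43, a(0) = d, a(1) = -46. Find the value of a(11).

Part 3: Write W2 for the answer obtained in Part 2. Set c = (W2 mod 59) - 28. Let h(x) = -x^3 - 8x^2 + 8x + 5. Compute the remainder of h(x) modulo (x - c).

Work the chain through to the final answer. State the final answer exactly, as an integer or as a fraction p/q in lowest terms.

-451

Part 1: -8*(3)^4 - 5*(3)^3 + 5*(3)^2 + 3*(3)^1 + 8 = (-648) + (-135) + (45) + (9) + (8) = -721; answer -721
Part 2: W1 = -721; d = 16; a(3) = -2*(-43) - 1*(-46) - 1*(16) = 116; iterating: a(3)=116, a(4)=-143, a(5)=213, a(6)=-399, a(7)=728, a(8)=-1270, a(9)=2211, a(10)=-3880, a(11)=6819; answer 6819
Part 3: W2 = 6819; c = 6; remainder = value at the root: -1*(6)^3 - 8*(6)^2 + 8*(6)^1 + 5 = (-216) + (-288) + (48) + (5) = -451; answer -451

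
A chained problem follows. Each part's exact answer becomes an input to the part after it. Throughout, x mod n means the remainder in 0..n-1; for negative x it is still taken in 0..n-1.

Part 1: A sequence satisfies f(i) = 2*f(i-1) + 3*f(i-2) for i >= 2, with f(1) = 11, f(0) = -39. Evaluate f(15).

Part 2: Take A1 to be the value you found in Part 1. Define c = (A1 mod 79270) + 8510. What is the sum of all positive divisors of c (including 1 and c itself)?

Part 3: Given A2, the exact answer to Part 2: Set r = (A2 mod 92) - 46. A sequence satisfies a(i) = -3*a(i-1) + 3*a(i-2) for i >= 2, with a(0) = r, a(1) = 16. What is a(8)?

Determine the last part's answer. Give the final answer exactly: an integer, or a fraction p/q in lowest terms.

-429138

Part 1: f(2) = 2*(11) + 3*(-39) = -95; iterating: f(2)=-95, f(3)=-157, f(4)=-599, f(5)=-1669, f(6)=-5135, f(7)=-15277, f(8)=-45959, f(9)=-137749, f(10)=-413375, f(11)=-1239997, f(12)=-3720119, f(13)=-11160229, f(14)=-33480815, f(15)=-100442317; answer -100442317
Part 2: A1 = -100442317; c = 80553; 80553 = 3 * 11 * 2441; sigma = (1 + 3) * (1 + 11) * (1 + 2441) = 4 * 12 * 2442 = 117216; answer 117216
Part 3: A2 = 117216; r = -38; a(2) = -3*(16) + 3*(-38) = -162; iterating: a(2)=-162, a(3)=534, a(4)=-2088, a(5)=7866, a(6)=-29862, a(7)=113184, a(8)=-429138; answer -429138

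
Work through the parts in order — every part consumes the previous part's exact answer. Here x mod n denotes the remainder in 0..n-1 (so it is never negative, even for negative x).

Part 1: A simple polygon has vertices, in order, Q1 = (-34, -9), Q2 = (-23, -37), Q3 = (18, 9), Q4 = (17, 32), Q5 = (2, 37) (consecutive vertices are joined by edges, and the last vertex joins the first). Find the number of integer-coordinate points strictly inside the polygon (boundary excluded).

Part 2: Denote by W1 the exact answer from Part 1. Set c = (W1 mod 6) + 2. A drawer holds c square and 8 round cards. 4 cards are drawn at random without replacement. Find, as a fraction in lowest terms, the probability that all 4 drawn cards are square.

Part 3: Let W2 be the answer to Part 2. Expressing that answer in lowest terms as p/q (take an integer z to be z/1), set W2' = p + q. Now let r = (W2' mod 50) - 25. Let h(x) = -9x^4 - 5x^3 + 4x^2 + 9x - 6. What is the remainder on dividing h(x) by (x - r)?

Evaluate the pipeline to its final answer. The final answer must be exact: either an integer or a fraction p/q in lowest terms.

Part 1: cross terms: (-34*-37 - -23*-9)=1051, (-23*9 - 18*-37)=459, (18*32 - 17*9)=423, (17*37 - 2*32)=565, (2*-9 - -34*37)=1240; twice the area = |3738| = 3738; area = 1869; boundary points = 1 + 1 + 1 + 5 + 2 = 10; strictly interior points = area - boundary/2 + 1 = 1865; answer 1865
Part 2: W1 = 1865; c = 7; total draws C(15,4) = 1365; favorable C(7,4) = 35; P = 1/39; answer 1/39
Part 3: W2 = 1/39; threaded value p + q = 40; r = 15; remainder = value at the root: -9*(15)^4 - 5*(15)^3 + 4*(15)^2 + 9*(15)^1 - 6 = (-455625) + (-16875) + (900) + (135) + (-6) = -471471; answer -471471

-471471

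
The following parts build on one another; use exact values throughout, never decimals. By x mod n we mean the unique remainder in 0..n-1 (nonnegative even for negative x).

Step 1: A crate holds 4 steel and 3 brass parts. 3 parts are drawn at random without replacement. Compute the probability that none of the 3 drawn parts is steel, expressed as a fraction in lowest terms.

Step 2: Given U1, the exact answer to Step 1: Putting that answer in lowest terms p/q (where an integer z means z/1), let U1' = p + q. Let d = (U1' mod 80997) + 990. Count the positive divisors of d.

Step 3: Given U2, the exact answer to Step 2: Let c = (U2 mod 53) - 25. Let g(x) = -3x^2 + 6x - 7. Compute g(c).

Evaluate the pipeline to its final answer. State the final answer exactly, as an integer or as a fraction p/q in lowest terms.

Step 1: total draws C(7,3) = 35; favorable C(3,3) = 1; P = 1/35; answer 1/35
Step 2: U1 = 1/35; threaded value p + q = 36; d = 1026; 1026 = 2 * 3^3 * 19; number of divisors = (1+1) * (3+1) * (1+1) = 16; answer 16
Step 3: U2 = 16; c = -9; -3*(-9)^2 + 6*(-9)^1 - 7 = (-243) + (-54) + (-7) = -304; answer -304

-304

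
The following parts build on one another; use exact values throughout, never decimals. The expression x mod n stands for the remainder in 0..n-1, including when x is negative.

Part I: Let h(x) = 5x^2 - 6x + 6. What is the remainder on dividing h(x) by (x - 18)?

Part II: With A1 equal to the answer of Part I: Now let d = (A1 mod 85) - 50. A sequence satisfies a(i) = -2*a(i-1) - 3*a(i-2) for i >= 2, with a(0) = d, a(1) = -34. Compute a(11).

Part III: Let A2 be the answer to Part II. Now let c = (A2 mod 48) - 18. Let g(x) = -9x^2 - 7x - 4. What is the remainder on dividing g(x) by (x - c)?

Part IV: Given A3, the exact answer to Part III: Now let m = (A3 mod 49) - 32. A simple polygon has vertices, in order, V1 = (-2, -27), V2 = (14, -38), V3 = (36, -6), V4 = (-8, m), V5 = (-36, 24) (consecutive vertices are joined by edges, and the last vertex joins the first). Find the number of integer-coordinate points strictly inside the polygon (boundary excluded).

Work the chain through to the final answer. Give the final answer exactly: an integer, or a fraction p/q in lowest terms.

1717

Part I: remainder = value at the root: 5*(18)^2 - 6*(18)^1 + 6 = (1620) + (-108) + (6) = 1518; answer 1518
Part II: A1 = 1518; d = 23; a(2) = -2*(-34) - 3*(23) = -1; iterating: a(2)=-1, a(3)=104, a(4)=-205, a(5)=98, a(6)=419, a(7)=-1132, a(8)=1007, a(9)=1382, a(10)=-5785, a(11)=7424; answer 7424
Part III: A2 = 7424; c = 14; remainder = value at the root: -9*(14)^2 - 7*(14)^1 - 4 = (-1764) + (-98) + (-4) = -1866; answer -1866
Part IV: A3 = -1866; m = 13; cross terms: (-2*-38 - 14*-27)=454, (14*-6 - 36*-38)=1284, (36*13 - -8*-6)=420, (-8*24 - -36*13)=276, (-36*-27 - -2*24)=1020; twice the area = |3454| = 3454; area = 1727; boundary points = 1 + 2 + 1 + 1 + 17 = 22; strictly interior points = area - boundary/2 + 1 = 1717; answer 1717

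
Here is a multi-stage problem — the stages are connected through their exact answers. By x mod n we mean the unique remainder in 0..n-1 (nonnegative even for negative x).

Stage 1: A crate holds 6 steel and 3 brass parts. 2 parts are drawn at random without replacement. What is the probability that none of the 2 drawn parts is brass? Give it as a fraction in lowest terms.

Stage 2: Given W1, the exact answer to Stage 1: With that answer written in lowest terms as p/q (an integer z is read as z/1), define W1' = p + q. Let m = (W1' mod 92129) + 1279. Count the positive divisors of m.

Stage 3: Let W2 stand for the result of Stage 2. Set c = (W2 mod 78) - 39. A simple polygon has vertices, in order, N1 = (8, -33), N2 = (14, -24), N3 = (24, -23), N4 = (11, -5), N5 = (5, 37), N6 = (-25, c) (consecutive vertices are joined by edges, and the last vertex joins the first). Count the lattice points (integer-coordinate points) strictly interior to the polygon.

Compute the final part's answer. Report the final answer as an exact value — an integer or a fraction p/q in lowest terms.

1434

Stage 1: total draws C(9,2) = 36; favorable C(6,2) = 15; P = 5/12; answer 5/12
Stage 2: W1 = 5/12; threaded value p + q = 17; m = 1296; 1296 = 2^4 * 3^4; number of divisors = (4+1) * (4+1) = 25; answer 25
Stage 3: W2 = 25; c = -14; cross terms: (8*-24 - 14*-33)=270, (14*-23 - 24*-24)=254, (24*-5 - 11*-23)=133, (11*37 - 5*-5)=432, (5*-14 - -25*37)=855, (-25*-33 - 8*-14)=937; twice the area = |2881| = 2881; area = 2881/2; boundary points = 3 + 1 + 1 + 6 + 3 + 1 = 15; strictly interior points = area - boundary/2 + 1 = 1434; answer 1434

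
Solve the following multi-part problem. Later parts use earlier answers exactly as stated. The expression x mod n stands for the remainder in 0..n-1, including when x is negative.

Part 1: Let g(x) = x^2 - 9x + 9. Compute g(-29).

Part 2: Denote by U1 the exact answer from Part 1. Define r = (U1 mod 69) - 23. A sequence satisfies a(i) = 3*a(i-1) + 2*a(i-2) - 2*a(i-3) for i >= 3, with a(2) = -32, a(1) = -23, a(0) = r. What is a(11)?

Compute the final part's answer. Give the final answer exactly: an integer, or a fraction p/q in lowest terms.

-1892516

Part 1: 1*(-29)^2 - 9*(-29)^1 + 9 = (841) + (261) + (9) = 1111; answer 1111
Part 2: U1 = 1111; r = -16; a(3) = 3*(-32) + 2*(-23) - 2*(-16) = -110; iterating: a(3)=-110, a(4)=-348, a(5)=-1200, a(6)=-4076, a(7)=-13932, a(8)=-47548, a(9)=-162356, a(10)=-554300, a(11)=-1892516; answer -1892516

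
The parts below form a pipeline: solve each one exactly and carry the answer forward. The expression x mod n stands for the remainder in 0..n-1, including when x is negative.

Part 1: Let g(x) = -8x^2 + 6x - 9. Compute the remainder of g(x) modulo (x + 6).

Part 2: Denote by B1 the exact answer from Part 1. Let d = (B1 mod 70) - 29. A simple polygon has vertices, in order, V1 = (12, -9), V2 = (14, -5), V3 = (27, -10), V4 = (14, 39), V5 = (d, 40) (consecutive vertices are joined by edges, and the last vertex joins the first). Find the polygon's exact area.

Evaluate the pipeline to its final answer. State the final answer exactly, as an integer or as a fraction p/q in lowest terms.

955

Part 1: remainder = value at the root: -8*(-6)^2 + 6*(-6)^1 - 9 = (-288) + (-36) + (-9) = -333; answer -333
Part 2: B1 = -333; d = -12; cross terms: (12*-5 - 14*-9)=66, (14*-10 - 27*-5)=-5, (27*39 - 14*-10)=1193, (14*40 - -12*39)=1028, (-12*-9 - 12*40)=-372; twice the area = |1910| = 1910; area = 955; answer 955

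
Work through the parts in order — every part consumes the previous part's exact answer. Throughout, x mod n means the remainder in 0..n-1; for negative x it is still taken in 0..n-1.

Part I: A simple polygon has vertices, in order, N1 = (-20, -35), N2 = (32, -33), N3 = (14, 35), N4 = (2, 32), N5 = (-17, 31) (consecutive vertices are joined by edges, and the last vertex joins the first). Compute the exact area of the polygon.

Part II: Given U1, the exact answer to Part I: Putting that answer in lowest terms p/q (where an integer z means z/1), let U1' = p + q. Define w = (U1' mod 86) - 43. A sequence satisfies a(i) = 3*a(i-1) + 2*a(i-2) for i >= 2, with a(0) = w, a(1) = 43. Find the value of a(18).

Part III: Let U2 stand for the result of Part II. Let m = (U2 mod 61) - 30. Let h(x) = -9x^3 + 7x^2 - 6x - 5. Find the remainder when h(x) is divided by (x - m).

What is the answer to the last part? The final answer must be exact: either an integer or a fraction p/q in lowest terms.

-28895

Part I: cross terms: (-20*-33 - 32*-35)=1780, (32*35 - 14*-33)=1582, (14*32 - 2*35)=378, (2*31 - -17*32)=606, (-17*-35 - -20*31)=1215; twice the area = |5561| = 5561; area = 5561/2; answer 5561/2
Part II: U1 = 5561/2; threaded value p + q = 5563; w = 16; a(2) = 3*(43) + 2*(16) = 161; iterating: a(2)=161, a(3)=569, a(4)=2029, a(5)=7225, a(6)=25733, a(7)=91649, a(8)=326413, a(9)=1162537, a(10)=4140437, a(11)=14746385, a(12)=52520029, a(13)=187052857, a(14)=666198629, a(15)=2372701601, a(16)=8450502061, a(17)=30096909385, a(18)=107191732277; answer 107191732277
Part III: U2 = 107191732277; m = 15; remainder = value at the root: -9*(15)^3 + 7*(15)^2 - 6*(15)^1 - 5 = (-30375) + (1575) + (-90) + (-5) = -28895; answer -28895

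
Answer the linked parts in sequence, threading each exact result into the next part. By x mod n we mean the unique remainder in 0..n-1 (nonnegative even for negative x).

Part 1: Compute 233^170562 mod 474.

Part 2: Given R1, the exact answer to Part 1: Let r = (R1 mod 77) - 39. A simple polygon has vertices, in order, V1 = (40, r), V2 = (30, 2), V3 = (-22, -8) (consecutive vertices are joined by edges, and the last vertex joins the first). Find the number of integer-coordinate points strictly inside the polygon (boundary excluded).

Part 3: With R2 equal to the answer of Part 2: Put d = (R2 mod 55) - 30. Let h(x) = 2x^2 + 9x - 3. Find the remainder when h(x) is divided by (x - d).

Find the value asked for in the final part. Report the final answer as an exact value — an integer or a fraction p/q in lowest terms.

Part 1: squarings mod 474: 233^1=233, 233^2=253, 233^4=19, 233^8=361, 233^16=445, 233^32=367, 233^64=73, 233^128=115, 233^256=427, 233^512=313, 233^1024=325, 233^2048=397, 233^4096=241, 233^8192=253, 233^16384=19, 233^32768=361, 233^65536=445, 233^131072=367; 233^170562 = 233^2 * 233^64 * 233^512 * 233^2048 * 233^4096 * 233^32768 * 233^131072 = 289 (mod 474); answer 289
Part 2: R1 = 289; r = 19; cross terms: (40*2 - 30*19)=-490, (30*-8 - -22*2)=-196, (-22*19 - 40*-8)=-98; twice the area = |-784| = 784; area = 392; boundary points = 1 + 2 + 1 = 4; strictly interior points = area - boundary/2 + 1 = 391; answer 391
Part 3: R2 = 391; d = -24; remainder = value at the root: 2*(-24)^2 + 9*(-24)^1 - 3 = (1152) + (-216) + (-3) = 933; answer 933

933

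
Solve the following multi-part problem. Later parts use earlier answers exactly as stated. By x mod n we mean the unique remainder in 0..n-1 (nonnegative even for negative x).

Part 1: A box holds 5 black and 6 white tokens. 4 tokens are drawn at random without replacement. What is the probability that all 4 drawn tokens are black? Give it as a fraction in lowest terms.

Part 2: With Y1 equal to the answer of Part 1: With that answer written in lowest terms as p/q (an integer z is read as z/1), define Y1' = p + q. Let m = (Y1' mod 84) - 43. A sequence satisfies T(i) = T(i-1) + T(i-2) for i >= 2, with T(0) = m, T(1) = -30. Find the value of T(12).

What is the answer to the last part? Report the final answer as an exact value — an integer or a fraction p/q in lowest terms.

-2184

Part 1: total draws C(11,4) = 330; favorable C(5,4) = 5; P = 1/66; answer 1/66
Part 2: Y1 = 1/66; threaded value p + q = 67; m = 24; T(2) = 1*(-30) + 1*(24) = -6; iterating: T(2)=-6, T(3)=-36, T(4)=-42, T(5)=-78, T(6)=-120, T(7)=-198, T(8)=-318, T(9)=-516, T(10)=-834, T(11)=-1350, T(12)=-2184; answer -2184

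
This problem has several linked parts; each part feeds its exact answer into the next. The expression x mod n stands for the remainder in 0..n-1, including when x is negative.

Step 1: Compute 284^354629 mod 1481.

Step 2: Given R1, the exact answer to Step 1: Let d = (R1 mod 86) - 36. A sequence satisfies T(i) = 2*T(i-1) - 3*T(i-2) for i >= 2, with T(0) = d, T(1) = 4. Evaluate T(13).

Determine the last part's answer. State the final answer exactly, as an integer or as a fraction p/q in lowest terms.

Step 1: squarings mod 1481: 284^1=284, 284^2=682, 284^4=90, 284^8=695, 284^16=219, 284^32=569, 284^64=903, 284^128=859, 284^256=343, 284^512=650, 284^1024=415, 284^2048=429, 284^4096=397, 284^8192=623, 284^16384=107, 284^32768=1082, 284^65536=734, 284^131072=1153, 284^262144=952; 284^354629 = 284^1 * 284^4 * 284^64 * 284^256 * 284^2048 * 284^8192 * 284^16384 * 284^65536 * 284^262144 = 1085 (mod 1481); answer 1085
Step 2: R1 = 1085; d = 17; T(2) = 2*(4) - 3*(17) = -43; iterating: T(2)=-43, T(3)=-98, T(4)=-67, T(5)=160, T(6)=521, T(7)=562, T(8)=-439, T(9)=-2564, T(10)=-3811, T(11)=70, T(12)=11573, T(13)=22936; answer 22936

22936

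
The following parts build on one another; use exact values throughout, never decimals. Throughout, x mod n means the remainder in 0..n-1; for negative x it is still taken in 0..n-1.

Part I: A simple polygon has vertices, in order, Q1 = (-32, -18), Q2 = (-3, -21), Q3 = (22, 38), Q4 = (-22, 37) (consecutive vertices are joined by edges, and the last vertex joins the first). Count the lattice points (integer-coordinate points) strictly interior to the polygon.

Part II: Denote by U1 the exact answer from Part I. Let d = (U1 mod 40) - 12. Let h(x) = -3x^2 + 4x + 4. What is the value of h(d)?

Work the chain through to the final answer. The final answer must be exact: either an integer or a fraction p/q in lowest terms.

Part I: cross terms: (-32*-21 - -3*-18)=618, (-3*38 - 22*-21)=348, (22*37 - -22*38)=1650, (-22*-18 - -32*37)=1580; twice the area = |4196| = 4196; area = 2098; boundary points = 1 + 1 + 1 + 5 = 8; strictly interior points = area - boundary/2 + 1 = 2095; answer 2095
Part II: U1 = 2095; d = 3; -3*(3)^2 + 4*(3)^1 + 4 = (-27) + (12) + (4) = -11; answer -11

-11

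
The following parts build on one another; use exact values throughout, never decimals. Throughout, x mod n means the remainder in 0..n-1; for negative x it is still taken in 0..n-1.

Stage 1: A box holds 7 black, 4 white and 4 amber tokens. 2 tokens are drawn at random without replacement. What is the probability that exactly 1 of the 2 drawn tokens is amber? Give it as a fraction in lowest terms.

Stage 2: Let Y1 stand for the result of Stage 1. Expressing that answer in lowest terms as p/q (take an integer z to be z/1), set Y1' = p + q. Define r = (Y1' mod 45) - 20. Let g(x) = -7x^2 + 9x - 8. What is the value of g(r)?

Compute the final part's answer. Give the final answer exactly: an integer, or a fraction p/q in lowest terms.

Stage 1: total draws C(15,2) = 105; favorable C(4,1)*C(11,1) = 44; P = 44/105; answer 44/105
Stage 2: Y1 = 44/105; threaded value p + q = 149; r = -6; -7*(-6)^2 + 9*(-6)^1 - 8 = (-252) + (-54) + (-8) = -314; answer -314

-314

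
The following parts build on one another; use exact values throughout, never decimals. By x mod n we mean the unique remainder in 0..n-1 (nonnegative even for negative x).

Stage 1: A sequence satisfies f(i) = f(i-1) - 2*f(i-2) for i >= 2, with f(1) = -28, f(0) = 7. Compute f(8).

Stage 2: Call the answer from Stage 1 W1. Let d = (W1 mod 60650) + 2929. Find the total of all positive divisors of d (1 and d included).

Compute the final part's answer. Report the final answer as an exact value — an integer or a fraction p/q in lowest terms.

76284

Stage 1: f(2) = 1*(-28) - 2*(7) = -42; iterating: f(2)=-42, f(3)=14, f(4)=98, f(5)=70, f(6)=-126, f(7)=-266, f(8)=-14; answer -14
Stage 2: W1 = -14; d = 63565; 63565 = 5 * 12713; sigma = (1 + 5) * (1 + 12713) = 6 * 12714 = 76284; answer 76284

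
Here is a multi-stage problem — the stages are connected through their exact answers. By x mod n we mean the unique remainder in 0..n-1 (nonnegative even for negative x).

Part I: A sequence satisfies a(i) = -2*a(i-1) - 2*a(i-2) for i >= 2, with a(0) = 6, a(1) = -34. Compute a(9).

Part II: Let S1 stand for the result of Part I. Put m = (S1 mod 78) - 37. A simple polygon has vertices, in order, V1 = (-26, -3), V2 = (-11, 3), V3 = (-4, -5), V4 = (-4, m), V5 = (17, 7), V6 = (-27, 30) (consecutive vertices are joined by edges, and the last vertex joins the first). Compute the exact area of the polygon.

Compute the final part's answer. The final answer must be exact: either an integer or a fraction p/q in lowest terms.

Part I: a(2) = -2*(-34) - 2*(6) = 56; iterating: a(2)=56, a(3)=-44, a(4)=-24, a(5)=136, a(6)=-224, a(7)=176, a(8)=96, a(9)=-544; answer -544
Part II: S1 = -544; m = -35; cross terms: (-26*3 - -11*-3)=-111, (-11*-5 - -4*3)=67, (-4*-35 - -4*-5)=120, (-4*7 - 17*-35)=567, (17*30 - -27*7)=699, (-27*-3 - -26*30)=861; twice the area = |2203| = 2203; area = 2203/2; answer 2203/2

2203/2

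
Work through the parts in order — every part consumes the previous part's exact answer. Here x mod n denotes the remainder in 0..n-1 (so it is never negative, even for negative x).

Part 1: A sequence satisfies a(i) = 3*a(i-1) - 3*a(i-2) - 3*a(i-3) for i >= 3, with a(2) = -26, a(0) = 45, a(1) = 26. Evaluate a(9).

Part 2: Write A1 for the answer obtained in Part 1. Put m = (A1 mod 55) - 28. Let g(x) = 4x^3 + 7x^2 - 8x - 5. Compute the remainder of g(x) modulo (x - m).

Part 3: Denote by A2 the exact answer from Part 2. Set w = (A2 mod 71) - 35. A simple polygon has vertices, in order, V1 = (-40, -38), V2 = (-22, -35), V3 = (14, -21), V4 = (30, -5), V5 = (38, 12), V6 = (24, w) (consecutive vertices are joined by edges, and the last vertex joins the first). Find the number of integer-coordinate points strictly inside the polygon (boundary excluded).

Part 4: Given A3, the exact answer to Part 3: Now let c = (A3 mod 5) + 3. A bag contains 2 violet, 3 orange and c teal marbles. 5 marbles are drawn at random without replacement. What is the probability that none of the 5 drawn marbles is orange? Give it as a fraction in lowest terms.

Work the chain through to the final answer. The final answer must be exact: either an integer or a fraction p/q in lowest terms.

Part 1: a(3) = 3*(-26) - 3*(26) - 3*(45) = -291; iterating: a(3)=-291, a(4)=-873, a(5)=-1668, a(6)=-1512, a(7)=3087, a(8)=18801, a(9)=51678; answer 51678
Part 2: A1 = 51678; m = 5; remainder = value at the root: 4*(5)^3 + 7*(5)^2 - 8*(5)^1 - 5 = (500) + (175) + (-40) + (-5) = 630; answer 630
Part 3: A2 = 630; w = 27; cross terms: (-40*-35 - -22*-38)=564, (-22*-21 - 14*-35)=952, (14*-5 - 30*-21)=560, (30*12 - 38*-5)=550, (38*27 - 24*12)=738, (24*-38 - -40*27)=168; twice the area = |3532| = 3532; area = 1766; boundary points = 3 + 2 + 16 + 1 + 1 + 1 = 24; strictly interior points = area - boundary/2 + 1 = 1755; answer 1755
Part 4: A3 = 1755; c = 3; total draws C(8,5) = 56; favorable C(5,5) = 1; P = 1/56; answer 1/56

1/56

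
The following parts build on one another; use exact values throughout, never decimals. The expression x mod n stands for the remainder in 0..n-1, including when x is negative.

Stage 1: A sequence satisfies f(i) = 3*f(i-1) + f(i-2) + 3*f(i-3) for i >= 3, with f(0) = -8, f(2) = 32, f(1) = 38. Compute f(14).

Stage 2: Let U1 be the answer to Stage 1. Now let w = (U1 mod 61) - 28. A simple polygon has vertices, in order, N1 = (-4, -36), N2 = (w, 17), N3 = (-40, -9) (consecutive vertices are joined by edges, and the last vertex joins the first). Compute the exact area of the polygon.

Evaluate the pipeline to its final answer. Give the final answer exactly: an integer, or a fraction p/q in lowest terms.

Stage 1: f(3) = 3*(32) + 1*(38) + 3*(-8) = 110; iterating: f(3)=110, f(4)=476, f(5)=1634, f(6)=5708, f(7)=20186, f(8)=71168, f(9)=250814, f(10)=884168, f(11)=3116822, f(12)=10987076, f(13)=38730554, f(14)=136529204; answer 136529204
Stage 2: U1 = 136529204; w = 13; cross terms: (-4*17 - 13*-36)=400, (13*-9 - -40*17)=563, (-40*-36 - -4*-9)=1404; twice the area = |2367| = 2367; area = 2367/2; answer 2367/2

2367/2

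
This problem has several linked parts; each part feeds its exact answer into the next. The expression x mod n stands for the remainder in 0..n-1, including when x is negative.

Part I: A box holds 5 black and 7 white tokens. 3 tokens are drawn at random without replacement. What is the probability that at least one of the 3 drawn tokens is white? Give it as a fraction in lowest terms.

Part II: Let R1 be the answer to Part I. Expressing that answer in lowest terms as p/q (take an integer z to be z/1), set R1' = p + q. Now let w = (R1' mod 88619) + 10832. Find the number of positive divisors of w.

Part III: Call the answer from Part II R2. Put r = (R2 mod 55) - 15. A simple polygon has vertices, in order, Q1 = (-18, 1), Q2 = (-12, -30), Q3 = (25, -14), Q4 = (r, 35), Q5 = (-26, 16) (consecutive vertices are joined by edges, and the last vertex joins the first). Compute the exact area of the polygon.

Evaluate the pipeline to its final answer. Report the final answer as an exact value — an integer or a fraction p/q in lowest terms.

Part I: total draws C(12,3) = 220; complement C(5,3) = 10; favorable 220 - 10 = 210; P = 21/22; answer 21/22
Part II: R1 = 21/22; threaded value p + q = 43; w = 10875; 10875 = 3 * 5^3 * 29; number of divisors = (1+1) * (3+1) * (1+1) = 16; answer 16
Part III: R2 = 16; r = 1; cross terms: (-18*-30 - -12*1)=552, (-12*-14 - 25*-30)=918, (25*35 - 1*-14)=889, (1*16 - -26*35)=926, (-26*1 - -18*16)=262; twice the area = |3547| = 3547; area = 3547/2; answer 3547/2

3547/2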